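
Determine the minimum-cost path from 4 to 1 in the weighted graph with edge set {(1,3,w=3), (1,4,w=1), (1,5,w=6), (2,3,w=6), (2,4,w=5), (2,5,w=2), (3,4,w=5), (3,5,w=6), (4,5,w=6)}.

Step 1: Build adjacency list with weights:
  1: 3(w=3), 4(w=1), 5(w=6)
  2: 3(w=6), 4(w=5), 5(w=2)
  3: 1(w=3), 2(w=6), 4(w=5), 5(w=6)
  4: 1(w=1), 2(w=5), 3(w=5), 5(w=6)
  5: 1(w=6), 2(w=2), 3(w=6), 4(w=6)

Step 2: Apply Dijkstra's algorithm from vertex 4:
  Visit vertex 4 (distance=0)
    Update dist[1] = 1
    Update dist[2] = 5
    Update dist[3] = 5
    Update dist[5] = 6
  Visit vertex 1 (distance=1)
    Update dist[3] = 4

Step 3: Shortest path: 4 -> 1
Total weight: 1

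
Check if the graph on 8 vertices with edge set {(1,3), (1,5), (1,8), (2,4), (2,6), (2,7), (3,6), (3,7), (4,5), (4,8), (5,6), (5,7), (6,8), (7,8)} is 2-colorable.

Step 1: Attempt 2-coloring using BFS:
  Start at vertex 1, assign color 0
  Color vertex 3 with color 1 (neighbor of 1)
  Color vertex 5 with color 1 (neighbor of 1)
  Color vertex 8 with color 1 (neighbor of 1)
  Color vertex 6 with color 0 (neighbor of 3)
  Color vertex 7 with color 0 (neighbor of 3)
  Color vertex 4 with color 0 (neighbor of 5)
  Color vertex 2 with color 1 (neighbor of 6)

Step 2: 2-coloring succeeded. No conflicts found.
  Set A (color 0): {1, 4, 6, 7}
  Set B (color 1): {2, 3, 5, 8}

The graph is bipartite with partition {1, 4, 6, 7}, {2, 3, 5, 8}.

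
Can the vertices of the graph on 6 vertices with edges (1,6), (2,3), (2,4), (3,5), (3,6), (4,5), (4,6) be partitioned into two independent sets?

Step 1: Attempt 2-coloring using BFS:
  Start at vertex 1, assign color 0
  Color vertex 6 with color 1 (neighbor of 1)
  Color vertex 3 with color 0 (neighbor of 6)
  Color vertex 4 with color 0 (neighbor of 6)
  Color vertex 2 with color 1 (neighbor of 3)
  Color vertex 5 with color 1 (neighbor of 3)

Step 2: 2-coloring succeeded. No conflicts found.
  Set A (color 0): {1, 3, 4}
  Set B (color 1): {2, 5, 6}

The graph is bipartite with partition {1, 3, 4}, {2, 5, 6}.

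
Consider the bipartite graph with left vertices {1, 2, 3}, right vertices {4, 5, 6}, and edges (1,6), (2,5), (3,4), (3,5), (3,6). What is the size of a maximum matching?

Step 1: List the neighbors of each left vertex:
  1: 6
  2: 5
  3: 4, 5, 6

Step 2: Greedily match left vertices, then look for augmenting paths:
  Match 1 -- 6
  Match 2 -- 5
  Match 3 -- 4
  No augmenting path remains.

Step 3: Verify this is maximum:
  Matching size 3 = min(|L|, |R|) = min(3, 3), which is an upper bound, so this matching is maximum.

Maximum matching: {(1,6), (2,5), (3,4)}
Size: 3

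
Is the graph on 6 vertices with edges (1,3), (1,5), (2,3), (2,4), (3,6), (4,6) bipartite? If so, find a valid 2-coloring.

Step 1: Attempt 2-coloring using BFS:
  Start at vertex 1, assign color 0
  Color vertex 3 with color 1 (neighbor of 1)
  Color vertex 5 with color 1 (neighbor of 1)
  Color vertex 2 with color 0 (neighbor of 3)
  Color vertex 6 with color 0 (neighbor of 3)
  Color vertex 4 with color 1 (neighbor of 2)

Step 2: 2-coloring succeeded. No conflicts found.
  Set A (color 0): {1, 2, 6}
  Set B (color 1): {3, 4, 5}

The graph is bipartite with partition {1, 2, 6}, {3, 4, 5}.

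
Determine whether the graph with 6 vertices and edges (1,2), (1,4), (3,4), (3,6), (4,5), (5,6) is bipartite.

Step 1: Attempt 2-coloring using BFS:
  Start at vertex 1, assign color 0
  Color vertex 2 with color 1 (neighbor of 1)
  Color vertex 4 with color 1 (neighbor of 1)
  Color vertex 3 with color 0 (neighbor of 4)
  Color vertex 5 with color 0 (neighbor of 4)
  Color vertex 6 with color 1 (neighbor of 3)

Step 2: 2-coloring succeeded. No conflicts found.
  Set A (color 0): {1, 3, 5}
  Set B (color 1): {2, 4, 6}

The graph is bipartite with partition {1, 3, 5}, {2, 4, 6}.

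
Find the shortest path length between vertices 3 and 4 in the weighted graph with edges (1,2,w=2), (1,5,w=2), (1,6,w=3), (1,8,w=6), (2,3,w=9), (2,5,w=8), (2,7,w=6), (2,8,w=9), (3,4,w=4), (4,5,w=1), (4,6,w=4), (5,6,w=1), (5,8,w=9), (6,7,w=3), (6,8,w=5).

Step 1: Build adjacency list with weights:
  1: 2(w=2), 5(w=2), 6(w=3), 8(w=6)
  2: 1(w=2), 3(w=9), 5(w=8), 7(w=6), 8(w=9)
  3: 2(w=9), 4(w=4)
  4: 3(w=4), 5(w=1), 6(w=4)
  5: 1(w=2), 2(w=8), 4(w=1), 6(w=1), 8(w=9)
  6: 1(w=3), 4(w=4), 5(w=1), 7(w=3), 8(w=5)
  7: 2(w=6), 6(w=3)
  8: 1(w=6), 2(w=9), 5(w=9), 6(w=5)

Step 2: Apply Dijkstra's algorithm from vertex 3:
  Visit vertex 3 (distance=0)
    Update dist[2] = 9
    Update dist[4] = 4
  Visit vertex 4 (distance=4)
    Update dist[5] = 5
    Update dist[6] = 8

Step 3: Shortest path: 3 -> 4
Total weight: 4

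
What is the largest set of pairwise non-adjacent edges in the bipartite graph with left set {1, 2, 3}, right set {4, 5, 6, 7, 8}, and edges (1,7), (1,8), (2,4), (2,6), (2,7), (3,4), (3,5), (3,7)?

Step 1: List the neighbors of each left vertex:
  1: 7, 8
  2: 4, 6, 7
  3: 4, 5, 7

Step 2: Greedily match left vertices, then look for augmenting paths:
  Match 1 -- 7
  Match 2 -- 4
  Match 3 -- 5
  No augmenting path remains.

Step 3: Verify this is maximum:
  Matching size 3 = min(|L|, |R|) = min(3, 5), which is an upper bound, so this matching is maximum.

Maximum matching: {(1,7), (2,4), (3,5)}
Size: 3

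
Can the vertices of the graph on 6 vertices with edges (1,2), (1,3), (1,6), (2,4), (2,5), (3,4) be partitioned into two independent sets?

Step 1: Attempt 2-coloring using BFS:
  Start at vertex 1, assign color 0
  Color vertex 2 with color 1 (neighbor of 1)
  Color vertex 3 with color 1 (neighbor of 1)
  Color vertex 6 with color 1 (neighbor of 1)
  Color vertex 4 with color 0 (neighbor of 2)
  Color vertex 5 with color 0 (neighbor of 2)

Step 2: 2-coloring succeeded. No conflicts found.
  Set A (color 0): {1, 4, 5}
  Set B (color 1): {2, 3, 6}

The graph is bipartite with partition {1, 4, 5}, {2, 3, 6}.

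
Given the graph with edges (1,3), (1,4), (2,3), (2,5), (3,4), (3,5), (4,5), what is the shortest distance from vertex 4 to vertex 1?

Step 1: Build adjacency list:
  1: 3, 4
  2: 3, 5
  3: 1, 2, 4, 5
  4: 1, 3, 5
  5: 2, 3, 4

Step 2: BFS from vertex 4 to find shortest path to 1:
  vertex 1 reached at distance 1

Step 3: Shortest path: 4 -> 1
Path length: 1 edge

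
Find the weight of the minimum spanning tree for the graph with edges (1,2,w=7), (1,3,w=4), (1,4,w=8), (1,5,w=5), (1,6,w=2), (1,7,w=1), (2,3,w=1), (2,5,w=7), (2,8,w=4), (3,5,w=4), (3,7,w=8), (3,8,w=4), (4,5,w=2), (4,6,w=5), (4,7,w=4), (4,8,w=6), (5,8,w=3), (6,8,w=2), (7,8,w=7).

Apply Kruskal's algorithm (sort edges by weight, add if no cycle):

Sorted edges by weight:
  (1,7) w=1
  (2,3) w=1
  (1,6) w=2
  (4,5) w=2
  (6,8) w=2
  (5,8) w=3
  (1,3) w=4
  (2,8) w=4
  (3,5) w=4
  (3,8) w=4
  (4,7) w=4
  (1,5) w=5
  (4,6) w=5
  (4,8) w=6
  (1,2) w=7
  (2,5) w=7
  (7,8) w=7
  (1,4) w=8
  (3,7) w=8

Add edge (1,7) w=1 -- no cycle. Running total: 1
Add edge (2,3) w=1 -- no cycle. Running total: 2
Add edge (1,6) w=2 -- no cycle. Running total: 4
Add edge (4,5) w=2 -- no cycle. Running total: 6
Add edge (6,8) w=2 -- no cycle. Running total: 8
Add edge (5,8) w=3 -- no cycle. Running total: 11
Add edge (1,3) w=4 -- no cycle. Running total: 15

MST edges: (1,7,w=1), (2,3,w=1), (1,6,w=2), (4,5,w=2), (6,8,w=2), (5,8,w=3), (1,3,w=4)
Total MST weight: 1 + 1 + 2 + 2 + 2 + 3 + 4 = 15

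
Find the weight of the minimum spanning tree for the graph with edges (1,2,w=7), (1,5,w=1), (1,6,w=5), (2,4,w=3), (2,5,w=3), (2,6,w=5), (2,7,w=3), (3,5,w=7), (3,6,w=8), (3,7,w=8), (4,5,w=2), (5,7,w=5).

Apply Kruskal's algorithm (sort edges by weight, add if no cycle):

Sorted edges by weight:
  (1,5) w=1
  (4,5) w=2
  (2,7) w=3
  (2,4) w=3
  (2,5) w=3
  (1,6) w=5
  (2,6) w=5
  (5,7) w=5
  (1,2) w=7
  (3,5) w=7
  (3,7) w=8
  (3,6) w=8

Add edge (1,5) w=1 -- no cycle. Running total: 1
Add edge (4,5) w=2 -- no cycle. Running total: 3
Add edge (2,7) w=3 -- no cycle. Running total: 6
Add edge (2,4) w=3 -- no cycle. Running total: 9
Skip edge (2,5) w=3 -- would create cycle
Add edge (1,6) w=5 -- no cycle. Running total: 14
Skip edge (2,6) w=5 -- would create cycle
Skip edge (5,7) w=5 -- would create cycle
Skip edge (1,2) w=7 -- would create cycle
Add edge (3,5) w=7 -- no cycle. Running total: 21

MST edges: (1,5,w=1), (4,5,w=2), (2,7,w=3), (2,4,w=3), (1,6,w=5), (3,5,w=7)
Total MST weight: 1 + 2 + 3 + 3 + 5 + 7 = 21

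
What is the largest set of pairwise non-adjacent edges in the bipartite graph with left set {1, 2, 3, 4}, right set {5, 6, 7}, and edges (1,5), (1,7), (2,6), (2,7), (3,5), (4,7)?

Step 1: List the neighbors of each left vertex:
  1: 5, 7
  2: 6, 7
  3: 5
  4: 7

Step 2: Greedily match left vertices, then look for augmenting paths:
  Match 1 -- 5
  Match 2 -- 6
  Match 4 -- 7
  No augmenting path remains.

Step 3: Verify this is maximum:
  Matching size 3 = min(|L|, |R|) = min(4, 3), which is an upper bound, so this matching is maximum.

Maximum matching: {(1,5), (2,6), (4,7)}
Size: 3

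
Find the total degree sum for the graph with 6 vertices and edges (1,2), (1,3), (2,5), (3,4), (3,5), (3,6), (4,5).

Step 1: Count edges incident to each vertex:
  deg(1) = 2 (neighbors: 2, 3)
  deg(2) = 2 (neighbors: 1, 5)
  deg(3) = 4 (neighbors: 1, 4, 5, 6)
  deg(4) = 2 (neighbors: 3, 5)
  deg(5) = 3 (neighbors: 2, 3, 4)
  deg(6) = 1 (neighbors: 3)

Step 2: Sum all degrees:
  2 + 2 + 4 + 2 + 3 + 1 = 14

Verification: sum of degrees = 2 * |E| = 2 * 7 = 14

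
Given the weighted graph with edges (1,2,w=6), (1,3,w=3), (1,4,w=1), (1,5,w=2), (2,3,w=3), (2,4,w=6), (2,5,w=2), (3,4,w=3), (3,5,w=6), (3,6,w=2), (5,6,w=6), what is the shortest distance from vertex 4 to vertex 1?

Step 1: Build adjacency list with weights:
  1: 2(w=6), 3(w=3), 4(w=1), 5(w=2)
  2: 1(w=6), 3(w=3), 4(w=6), 5(w=2)
  3: 1(w=3), 2(w=3), 4(w=3), 5(w=6), 6(w=2)
  4: 1(w=1), 2(w=6), 3(w=3)
  5: 1(w=2), 2(w=2), 3(w=6), 6(w=6)
  6: 3(w=2), 5(w=6)

Step 2: Apply Dijkstra's algorithm from vertex 4:
  Visit vertex 4 (distance=0)
    Update dist[1] = 1
    Update dist[2] = 6
    Update dist[3] = 3
  Visit vertex 1 (distance=1)
    Update dist[5] = 3

Step 3: Shortest path: 4 -> 1
Total weight: 1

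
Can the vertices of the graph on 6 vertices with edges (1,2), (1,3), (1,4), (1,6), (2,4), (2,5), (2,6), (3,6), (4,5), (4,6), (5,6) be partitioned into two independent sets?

Step 1: Attempt 2-coloring using BFS:
  Start at vertex 1, assign color 0
  Color vertex 2 with color 1 (neighbor of 1)
  Color vertex 3 with color 1 (neighbor of 1)
  Color vertex 4 with color 1 (neighbor of 1)
  Color vertex 6 with color 1 (neighbor of 1)

Step 2: Conflict found! Vertices 2 and 4 are adjacent but have the same color.
This means the graph contains an odd cycle.

The graph is NOT bipartite.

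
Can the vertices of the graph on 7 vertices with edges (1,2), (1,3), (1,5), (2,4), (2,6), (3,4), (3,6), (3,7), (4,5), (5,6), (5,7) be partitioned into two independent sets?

Step 1: Attempt 2-coloring using BFS:
  Start at vertex 1, assign color 0
  Color vertex 2 with color 1 (neighbor of 1)
  Color vertex 3 with color 1 (neighbor of 1)
  Color vertex 5 with color 1 (neighbor of 1)
  Color vertex 4 with color 0 (neighbor of 2)
  Color vertex 6 with color 0 (neighbor of 2)
  Color vertex 7 with color 0 (neighbor of 3)

Step 2: 2-coloring succeeded. No conflicts found.
  Set A (color 0): {1, 4, 6, 7}
  Set B (color 1): {2, 3, 5}

The graph is bipartite with partition {1, 4, 6, 7}, {2, 3, 5}.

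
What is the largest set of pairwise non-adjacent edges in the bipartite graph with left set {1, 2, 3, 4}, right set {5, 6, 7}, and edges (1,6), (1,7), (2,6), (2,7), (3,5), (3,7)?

Step 1: List the neighbors of each left vertex:
  1: 6, 7
  2: 6, 7
  3: 5, 7
  4: (none)

Step 2: Greedily match left vertices, then look for augmenting paths:
  Match 1 -- 6
  Match 2 -- 7
  Match 3 -- 5
  No augmenting path remains.

Step 3: Verify this is maximum:
  Matching size 3 = min(|L|, |R|) = min(4, 3), which is an upper bound, so this matching is maximum.

Maximum matching: {(1,6), (2,7), (3,5)}
Size: 3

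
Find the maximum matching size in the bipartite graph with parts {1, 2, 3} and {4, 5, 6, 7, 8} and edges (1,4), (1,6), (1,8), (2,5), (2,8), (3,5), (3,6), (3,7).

Step 1: List the neighbors of each left vertex:
  1: 4, 6, 8
  2: 5, 8
  3: 5, 6, 7

Step 2: Greedily match left vertices, then look for augmenting paths:
  Match 1 -- 4
  Match 2 -- 5
  Match 3 -- 6
  No augmenting path remains.

Step 3: Verify this is maximum:
  Matching size 3 = min(|L|, |R|) = min(3, 5), which is an upper bound, so this matching is maximum.

Maximum matching: {(1,4), (2,5), (3,6)}
Size: 3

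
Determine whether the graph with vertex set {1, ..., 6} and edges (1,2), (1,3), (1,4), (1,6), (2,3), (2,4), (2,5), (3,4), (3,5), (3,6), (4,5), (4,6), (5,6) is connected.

Step 1: Build adjacency list from edges:
  1: 2, 3, 4, 6
  2: 1, 3, 4, 5
  3: 1, 2, 4, 5, 6
  4: 1, 2, 3, 5, 6
  5: 2, 3, 4, 6
  6: 1, 3, 4, 5

Step 2: Run BFS/DFS from vertex 1:
  Visited: {1, 2, 3, 4, 6, 5}
  Reached 6 of 6 vertices

Step 3: All 6 vertices reached from vertex 1, so the graph is connected.
Answer: Yes, the graph is connected.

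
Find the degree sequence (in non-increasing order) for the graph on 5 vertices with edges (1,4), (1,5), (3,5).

Step 1: Count edges incident to each vertex:
  deg(1) = 2 (neighbors: 4, 5)
  deg(2) = 0 (neighbors: none)
  deg(3) = 1 (neighbors: 5)
  deg(4) = 1 (neighbors: 1)
  deg(5) = 2 (neighbors: 1, 3)

Step 2: Sort degrees in non-increasing order:
  Degrees: [2, 0, 1, 1, 2] -> sorted: [2, 2, 1, 1, 0]

Degree sequence: [2, 2, 1, 1, 0]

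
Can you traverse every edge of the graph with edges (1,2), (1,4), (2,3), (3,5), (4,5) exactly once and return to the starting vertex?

Step 1: Find the degree of each vertex:
  deg(1) = 2
  deg(2) = 2
  deg(3) = 2
  deg(4) = 2
  deg(5) = 2

Step 2: Count vertices with odd degree:
  All vertices have even degree (0 odd-degree vertices)

Step 3: Apply Euler's theorem:
  - Eulerian circuit exists iff graph is connected and all vertices have even degree
  - Eulerian path exists iff graph is connected and has 0 or 2 odd-degree vertices

Graph is connected with 0 odd-degree vertices.
Both Eulerian circuit and Eulerian path exist.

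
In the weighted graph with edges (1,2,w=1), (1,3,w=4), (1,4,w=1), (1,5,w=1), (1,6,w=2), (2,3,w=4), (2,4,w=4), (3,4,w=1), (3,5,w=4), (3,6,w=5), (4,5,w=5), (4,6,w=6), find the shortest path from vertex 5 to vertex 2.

Step 1: Build adjacency list with weights:
  1: 2(w=1), 3(w=4), 4(w=1), 5(w=1), 6(w=2)
  2: 1(w=1), 3(w=4), 4(w=4)
  3: 1(w=4), 2(w=4), 4(w=1), 5(w=4), 6(w=5)
  4: 1(w=1), 2(w=4), 3(w=1), 5(w=5), 6(w=6)
  5: 1(w=1), 3(w=4), 4(w=5)
  6: 1(w=2), 3(w=5), 4(w=6)

Step 2: Apply Dijkstra's algorithm from vertex 5:
  Visit vertex 5 (distance=0)
    Update dist[1] = 1
    Update dist[3] = 4
    Update dist[4] = 5
  Visit vertex 1 (distance=1)
    Update dist[2] = 2
    Update dist[4] = 2
    Update dist[6] = 3
  Visit vertex 2 (distance=2)

Step 3: Shortest path: 5 -> 1 -> 2
Total weight: 1 + 1 = 2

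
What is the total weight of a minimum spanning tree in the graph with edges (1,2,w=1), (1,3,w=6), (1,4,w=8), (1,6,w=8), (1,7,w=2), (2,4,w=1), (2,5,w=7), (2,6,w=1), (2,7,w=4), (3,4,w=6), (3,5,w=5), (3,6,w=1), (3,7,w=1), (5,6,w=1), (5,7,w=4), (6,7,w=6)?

Apply Kruskal's algorithm (sort edges by weight, add if no cycle):

Sorted edges by weight:
  (1,2) w=1
  (2,4) w=1
  (2,6) w=1
  (3,6) w=1
  (3,7) w=1
  (5,6) w=1
  (1,7) w=2
  (2,7) w=4
  (5,7) w=4
  (3,5) w=5
  (1,3) w=6
  (3,4) w=6
  (6,7) w=6
  (2,5) w=7
  (1,4) w=8
  (1,6) w=8

Add edge (1,2) w=1 -- no cycle. Running total: 1
Add edge (2,4) w=1 -- no cycle. Running total: 2
Add edge (2,6) w=1 -- no cycle. Running total: 3
Add edge (3,6) w=1 -- no cycle. Running total: 4
Add edge (3,7) w=1 -- no cycle. Running total: 5
Add edge (5,6) w=1 -- no cycle. Running total: 6

MST edges: (1,2,w=1), (2,4,w=1), (2,6,w=1), (3,6,w=1), (3,7,w=1), (5,6,w=1)
Total MST weight: 1 + 1 + 1 + 1 + 1 + 1 = 6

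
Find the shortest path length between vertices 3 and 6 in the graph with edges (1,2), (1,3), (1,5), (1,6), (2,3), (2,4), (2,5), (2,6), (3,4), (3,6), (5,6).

Step 1: Build adjacency list:
  1: 2, 3, 5, 6
  2: 1, 3, 4, 5, 6
  3: 1, 2, 4, 6
  4: 2, 3
  5: 1, 2, 6
  6: 1, 2, 3, 5

Step 2: BFS from vertex 3 to find shortest path to 6:
  vertex 1 reached at distance 1
  vertex 2 reached at distance 1
  vertex 4 reached at distance 1
  vertex 6 reached at distance 1

Step 3: Shortest path: 3 -> 6
Path length: 1 edge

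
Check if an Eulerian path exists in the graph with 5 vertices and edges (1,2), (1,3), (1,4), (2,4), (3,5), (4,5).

Step 1: Find the degree of each vertex:
  deg(1) = 3
  deg(2) = 2
  deg(3) = 2
  deg(4) = 3
  deg(5) = 2

Step 2: Count vertices with odd degree:
  Odd-degree vertices: 1, 4 (2 total)

Step 3: Apply Euler's theorem:
  - Eulerian circuit exists iff graph is connected and all vertices have even degree
  - Eulerian path exists iff graph is connected and has 0 or 2 odd-degree vertices

Graph is connected with exactly 2 odd-degree vertices (1, 4).
Eulerian path exists (starting and ending at the odd-degree vertices), but no Eulerian circuit.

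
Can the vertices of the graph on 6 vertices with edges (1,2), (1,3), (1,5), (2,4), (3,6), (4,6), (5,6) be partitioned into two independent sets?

Step 1: Attempt 2-coloring using BFS:
  Start at vertex 1, assign color 0
  Color vertex 2 with color 1 (neighbor of 1)
  Color vertex 3 with color 1 (neighbor of 1)
  Color vertex 5 with color 1 (neighbor of 1)
  Color vertex 4 with color 0 (neighbor of 2)
  Color vertex 6 with color 0 (neighbor of 3)

Step 2: Conflict found! Vertices 4 and 6 are adjacent but have the same color.
This means the graph contains an odd cycle.

The graph is NOT bipartite.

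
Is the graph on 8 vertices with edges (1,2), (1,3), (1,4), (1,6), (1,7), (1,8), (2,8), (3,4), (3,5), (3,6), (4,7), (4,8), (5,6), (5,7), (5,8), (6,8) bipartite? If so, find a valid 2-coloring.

Step 1: Attempt 2-coloring using BFS:
  Start at vertex 1, assign color 0
  Color vertex 2 with color 1 (neighbor of 1)
  Color vertex 3 with color 1 (neighbor of 1)
  Color vertex 4 with color 1 (neighbor of 1)
  Color vertex 6 with color 1 (neighbor of 1)
  Color vertex 7 with color 1 (neighbor of 1)
  Color vertex 8 with color 1 (neighbor of 1)

Step 2: Conflict found! Vertices 2 and 8 are adjacent but have the same color.
This means the graph contains an odd cycle.

The graph is NOT bipartite.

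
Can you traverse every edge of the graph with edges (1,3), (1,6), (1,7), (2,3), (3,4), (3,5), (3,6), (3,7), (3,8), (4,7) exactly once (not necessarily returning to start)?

Step 1: Find the degree of each vertex:
  deg(1) = 3
  deg(2) = 1
  deg(3) = 7
  deg(4) = 2
  deg(5) = 1
  deg(6) = 2
  deg(7) = 3
  deg(8) = 1

Step 2: Count vertices with odd degree:
  Odd-degree vertices: 1, 2, 3, 5, 7, 8 (6 total)

Step 3: Apply Euler's theorem:
  - Eulerian circuit exists iff graph is connected and all vertices have even degree
  - Eulerian path exists iff graph is connected and has 0 or 2 odd-degree vertices

Graph has 6 odd-degree vertices (need 0 or 2).
Neither Eulerian path nor Eulerian circuit exists.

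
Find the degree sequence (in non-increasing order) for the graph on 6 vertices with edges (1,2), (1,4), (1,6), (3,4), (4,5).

Step 1: Count edges incident to each vertex:
  deg(1) = 3 (neighbors: 2, 4, 6)
  deg(2) = 1 (neighbors: 1)
  deg(3) = 1 (neighbors: 4)
  deg(4) = 3 (neighbors: 1, 3, 5)
  deg(5) = 1 (neighbors: 4)
  deg(6) = 1 (neighbors: 1)

Step 2: Sort degrees in non-increasing order:
  Degrees: [3, 1, 1, 3, 1, 1] -> sorted: [3, 3, 1, 1, 1, 1]

Degree sequence: [3, 3, 1, 1, 1, 1]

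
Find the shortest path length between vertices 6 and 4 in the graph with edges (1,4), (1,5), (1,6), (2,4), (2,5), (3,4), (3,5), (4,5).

Step 1: Build adjacency list:
  1: 4, 5, 6
  2: 4, 5
  3: 4, 5
  4: 1, 2, 3, 5
  5: 1, 2, 3, 4
  6: 1

Step 2: BFS from vertex 6 to find shortest path to 4:
  vertex 1 reached at distance 1
  vertex 4 reached at distance 2

Step 3: Shortest path: 6 -> 1 -> 4
Path length: 2 edges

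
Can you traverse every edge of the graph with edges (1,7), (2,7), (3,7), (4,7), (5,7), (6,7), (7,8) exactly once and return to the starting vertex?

Step 1: Find the degree of each vertex:
  deg(1) = 1
  deg(2) = 1
  deg(3) = 1
  deg(4) = 1
  deg(5) = 1
  deg(6) = 1
  deg(7) = 7
  deg(8) = 1

Step 2: Count vertices with odd degree:
  Odd-degree vertices: 1, 2, 3, 4, 5, 6, 7, 8 (8 total)

Step 3: Apply Euler's theorem:
  - Eulerian circuit exists iff graph is connected and all vertices have even degree
  - Eulerian path exists iff graph is connected and has 0 or 2 odd-degree vertices

Graph has 8 odd-degree vertices (need 0 or 2).
Neither Eulerian path nor Eulerian circuit exists.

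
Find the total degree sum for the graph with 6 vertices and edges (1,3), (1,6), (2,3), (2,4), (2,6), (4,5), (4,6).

Step 1: Count edges incident to each vertex:
  deg(1) = 2 (neighbors: 3, 6)
  deg(2) = 3 (neighbors: 3, 4, 6)
  deg(3) = 2 (neighbors: 1, 2)
  deg(4) = 3 (neighbors: 2, 5, 6)
  deg(5) = 1 (neighbors: 4)
  deg(6) = 3 (neighbors: 1, 2, 4)

Step 2: Sum all degrees:
  2 + 3 + 2 + 3 + 1 + 3 = 14

Verification: sum of degrees = 2 * |E| = 2 * 7 = 14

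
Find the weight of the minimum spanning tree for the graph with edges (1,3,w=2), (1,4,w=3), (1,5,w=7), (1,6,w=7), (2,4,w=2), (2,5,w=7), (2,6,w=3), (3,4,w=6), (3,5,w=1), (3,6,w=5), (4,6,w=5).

Apply Kruskal's algorithm (sort edges by weight, add if no cycle):

Sorted edges by weight:
  (3,5) w=1
  (1,3) w=2
  (2,4) w=2
  (1,4) w=3
  (2,6) w=3
  (3,6) w=5
  (4,6) w=5
  (3,4) w=6
  (1,5) w=7
  (1,6) w=7
  (2,5) w=7

Add edge (3,5) w=1 -- no cycle. Running total: 1
Add edge (1,3) w=2 -- no cycle. Running total: 3
Add edge (2,4) w=2 -- no cycle. Running total: 5
Add edge (1,4) w=3 -- no cycle. Running total: 8
Add edge (2,6) w=3 -- no cycle. Running total: 11

MST edges: (3,5,w=1), (1,3,w=2), (2,4,w=2), (1,4,w=3), (2,6,w=3)
Total MST weight: 1 + 2 + 2 + 3 + 3 = 11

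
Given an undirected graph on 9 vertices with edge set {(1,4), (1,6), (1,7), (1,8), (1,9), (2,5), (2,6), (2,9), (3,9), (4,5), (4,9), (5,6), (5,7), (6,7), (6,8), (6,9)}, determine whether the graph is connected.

Step 1: Build adjacency list from edges:
  1: 4, 6, 7, 8, 9
  2: 5, 6, 9
  3: 9
  4: 1, 5, 9
  5: 2, 4, 6, 7
  6: 1, 2, 5, 7, 8, 9
  7: 1, 5, 6
  8: 1, 6
  9: 1, 2, 3, 4, 6

Step 2: Run BFS/DFS from vertex 1:
  Visited: {1, 4, 6, 7, 8, 9, 5, 2, 3}
  Reached 9 of 9 vertices

Step 3: All 9 vertices reached from vertex 1, so the graph is connected.
Answer: Yes, the graph is connected.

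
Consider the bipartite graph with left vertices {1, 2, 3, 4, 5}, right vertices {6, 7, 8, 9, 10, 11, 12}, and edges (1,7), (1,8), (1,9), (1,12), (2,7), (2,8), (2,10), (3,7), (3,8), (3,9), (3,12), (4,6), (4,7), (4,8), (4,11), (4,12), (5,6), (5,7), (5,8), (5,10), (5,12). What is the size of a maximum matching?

Step 1: List the neighbors of each left vertex:
  1: 7, 8, 9, 12
  2: 7, 8, 10
  3: 7, 8, 9, 12
  4: 6, 7, 8, 11, 12
  5: 6, 7, 8, 10, 12

Step 2: Greedily match left vertices, then look for augmenting paths:
  Match 1 -- 7
  Match 2 -- 8
  Match 3 -- 9
  Match 4 -- 6
  Match 5 -- 10
  No augmenting path remains.

Step 3: Verify this is maximum:
  Matching size 5 = min(|L|, |R|) = min(5, 7), which is an upper bound, so this matching is maximum.

Maximum matching: {(1,7), (2,8), (3,9), (4,6), (5,10)}
Size: 5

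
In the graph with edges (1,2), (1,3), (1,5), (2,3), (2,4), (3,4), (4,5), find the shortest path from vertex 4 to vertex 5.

Step 1: Build adjacency list:
  1: 2, 3, 5
  2: 1, 3, 4
  3: 1, 2, 4
  4: 2, 3, 5
  5: 1, 4

Step 2: BFS from vertex 4 to find shortest path to 5:
  vertex 2 reached at distance 1
  vertex 3 reached at distance 1
  vertex 5 reached at distance 1

Step 3: Shortest path: 4 -> 5
Path length: 1 edge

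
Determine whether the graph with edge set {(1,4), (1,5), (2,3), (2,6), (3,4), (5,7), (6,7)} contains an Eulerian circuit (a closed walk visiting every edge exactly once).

Step 1: Find the degree of each vertex:
  deg(1) = 2
  deg(2) = 2
  deg(3) = 2
  deg(4) = 2
  deg(5) = 2
  deg(6) = 2
  deg(7) = 2

Step 2: Count vertices with odd degree:
  All vertices have even degree (0 odd-degree vertices)

Step 3: Apply Euler's theorem:
  - Eulerian circuit exists iff graph is connected and all vertices have even degree
  - Eulerian path exists iff graph is connected and has 0 or 2 odd-degree vertices

Graph is connected with 0 odd-degree vertices.
Both Eulerian circuit and Eulerian path exist.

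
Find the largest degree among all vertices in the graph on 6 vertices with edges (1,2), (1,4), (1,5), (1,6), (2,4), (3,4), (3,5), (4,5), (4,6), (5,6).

Step 1: Count edges incident to each vertex:
  deg(1) = 4 (neighbors: 2, 4, 5, 6)
  deg(2) = 2 (neighbors: 1, 4)
  deg(3) = 2 (neighbors: 4, 5)
  deg(4) = 5 (neighbors: 1, 2, 3, 5, 6)
  deg(5) = 4 (neighbors: 1, 3, 4, 6)
  deg(6) = 3 (neighbors: 1, 4, 5)

Step 2: Find maximum:
  max(4, 2, 2, 5, 4, 3) = 5 (vertex 4)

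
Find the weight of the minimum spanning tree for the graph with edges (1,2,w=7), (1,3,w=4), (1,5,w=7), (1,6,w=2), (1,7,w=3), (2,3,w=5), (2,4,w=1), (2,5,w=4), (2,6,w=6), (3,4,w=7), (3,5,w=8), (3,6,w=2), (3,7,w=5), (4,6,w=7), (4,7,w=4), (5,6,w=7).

Apply Kruskal's algorithm (sort edges by weight, add if no cycle):

Sorted edges by weight:
  (2,4) w=1
  (1,6) w=2
  (3,6) w=2
  (1,7) w=3
  (1,3) w=4
  (2,5) w=4
  (4,7) w=4
  (2,3) w=5
  (3,7) w=5
  (2,6) w=6
  (1,2) w=7
  (1,5) w=7
  (3,4) w=7
  (4,6) w=7
  (5,6) w=7
  (3,5) w=8

Add edge (2,4) w=1 -- no cycle. Running total: 1
Add edge (1,6) w=2 -- no cycle. Running total: 3
Add edge (3,6) w=2 -- no cycle. Running total: 5
Add edge (1,7) w=3 -- no cycle. Running total: 8
Skip edge (1,3) w=4 -- would create cycle
Add edge (2,5) w=4 -- no cycle. Running total: 12
Add edge (4,7) w=4 -- no cycle. Running total: 16

MST edges: (2,4,w=1), (1,6,w=2), (3,6,w=2), (1,7,w=3), (2,5,w=4), (4,7,w=4)
Total MST weight: 1 + 2 + 2 + 3 + 4 + 4 = 16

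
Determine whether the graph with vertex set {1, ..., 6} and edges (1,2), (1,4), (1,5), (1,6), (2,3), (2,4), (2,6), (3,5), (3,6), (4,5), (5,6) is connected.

Step 1: Build adjacency list from edges:
  1: 2, 4, 5, 6
  2: 1, 3, 4, 6
  3: 2, 5, 6
  4: 1, 2, 5
  5: 1, 3, 4, 6
  6: 1, 2, 3, 5

Step 2: Run BFS/DFS from vertex 1:
  Visited: {1, 2, 4, 5, 6, 3}
  Reached 6 of 6 vertices

Step 3: All 6 vertices reached from vertex 1, so the graph is connected.
Answer: Yes, the graph is connected.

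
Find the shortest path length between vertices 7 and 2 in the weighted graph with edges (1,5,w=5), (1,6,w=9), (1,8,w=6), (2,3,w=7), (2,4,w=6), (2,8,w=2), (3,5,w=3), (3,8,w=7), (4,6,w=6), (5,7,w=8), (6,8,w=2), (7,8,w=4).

Step 1: Build adjacency list with weights:
  1: 5(w=5), 6(w=9), 8(w=6)
  2: 3(w=7), 4(w=6), 8(w=2)
  3: 2(w=7), 5(w=3), 8(w=7)
  4: 2(w=6), 6(w=6)
  5: 1(w=5), 3(w=3), 7(w=8)
  6: 1(w=9), 4(w=6), 8(w=2)
  7: 5(w=8), 8(w=4)
  8: 1(w=6), 2(w=2), 3(w=7), 6(w=2), 7(w=4)

Step 2: Apply Dijkstra's algorithm from vertex 7:
  Visit vertex 7 (distance=0)
    Update dist[5] = 8
    Update dist[8] = 4
  Visit vertex 8 (distance=4)
    Update dist[1] = 10
    Update dist[2] = 6
    Update dist[3] = 11
    Update dist[6] = 6
  Visit vertex 2 (distance=6)
    Update dist[4] = 12

Step 3: Shortest path: 7 -> 8 -> 2
Total weight: 4 + 2 = 6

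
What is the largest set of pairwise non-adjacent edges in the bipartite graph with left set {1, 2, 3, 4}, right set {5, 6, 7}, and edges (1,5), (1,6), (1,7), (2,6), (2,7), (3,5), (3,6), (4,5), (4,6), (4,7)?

Step 1: List the neighbors of each left vertex:
  1: 5, 6, 7
  2: 6, 7
  3: 5, 6
  4: 5, 6, 7

Step 2: Greedily match left vertices, then look for augmenting paths:
  Match 1 -- 5
  Match 2 -- 6
  Match 4 -- 7
  No augmenting path remains.

Step 3: Verify this is maximum:
  Matching size 3 = min(|L|, |R|) = min(4, 3), which is an upper bound, so this matching is maximum.

Maximum matching: {(1,5), (2,6), (4,7)}
Size: 3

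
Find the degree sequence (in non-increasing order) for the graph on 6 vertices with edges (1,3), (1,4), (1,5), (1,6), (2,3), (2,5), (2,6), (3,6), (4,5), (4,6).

Step 1: Count edges incident to each vertex:
  deg(1) = 4 (neighbors: 3, 4, 5, 6)
  deg(2) = 3 (neighbors: 3, 5, 6)
  deg(3) = 3 (neighbors: 1, 2, 6)
  deg(4) = 3 (neighbors: 1, 5, 6)
  deg(5) = 3 (neighbors: 1, 2, 4)
  deg(6) = 4 (neighbors: 1, 2, 3, 4)

Step 2: Sort degrees in non-increasing order:
  Degrees: [4, 3, 3, 3, 3, 4] -> sorted: [4, 4, 3, 3, 3, 3]

Degree sequence: [4, 4, 3, 3, 3, 3]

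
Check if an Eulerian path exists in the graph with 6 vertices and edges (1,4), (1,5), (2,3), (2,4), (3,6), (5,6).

Step 1: Find the degree of each vertex:
  deg(1) = 2
  deg(2) = 2
  deg(3) = 2
  deg(4) = 2
  deg(5) = 2
  deg(6) = 2

Step 2: Count vertices with odd degree:
  All vertices have even degree (0 odd-degree vertices)

Step 3: Apply Euler's theorem:
  - Eulerian circuit exists iff graph is connected and all vertices have even degree
  - Eulerian path exists iff graph is connected and has 0 or 2 odd-degree vertices

Graph is connected with 0 odd-degree vertices.
Both Eulerian circuit and Eulerian path exist.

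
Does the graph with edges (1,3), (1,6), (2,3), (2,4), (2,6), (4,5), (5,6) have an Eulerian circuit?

Step 1: Find the degree of each vertex:
  deg(1) = 2
  deg(2) = 3
  deg(3) = 2
  deg(4) = 2
  deg(5) = 2
  deg(6) = 3

Step 2: Count vertices with odd degree:
  Odd-degree vertices: 2, 6 (2 total)

Step 3: Apply Euler's theorem:
  - Eulerian circuit exists iff graph is connected and all vertices have even degree
  - Eulerian path exists iff graph is connected and has 0 or 2 odd-degree vertices

Graph is connected with exactly 2 odd-degree vertices (2, 6).
Eulerian path exists (starting and ending at the odd-degree vertices), but no Eulerian circuit.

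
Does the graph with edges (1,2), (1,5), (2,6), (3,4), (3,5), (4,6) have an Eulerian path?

Step 1: Find the degree of each vertex:
  deg(1) = 2
  deg(2) = 2
  deg(3) = 2
  deg(4) = 2
  deg(5) = 2
  deg(6) = 2

Step 2: Count vertices with odd degree:
  All vertices have even degree (0 odd-degree vertices)

Step 3: Apply Euler's theorem:
  - Eulerian circuit exists iff graph is connected and all vertices have even degree
  - Eulerian path exists iff graph is connected and has 0 or 2 odd-degree vertices

Graph is connected with 0 odd-degree vertices.
Both Eulerian circuit and Eulerian path exist.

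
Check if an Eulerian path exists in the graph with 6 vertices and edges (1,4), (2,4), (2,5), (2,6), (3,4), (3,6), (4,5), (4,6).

Step 1: Find the degree of each vertex:
  deg(1) = 1
  deg(2) = 3
  deg(3) = 2
  deg(4) = 5
  deg(5) = 2
  deg(6) = 3

Step 2: Count vertices with odd degree:
  Odd-degree vertices: 1, 2, 4, 6 (4 total)

Step 3: Apply Euler's theorem:
  - Eulerian circuit exists iff graph is connected and all vertices have even degree
  - Eulerian path exists iff graph is connected and has 0 or 2 odd-degree vertices

Graph has 4 odd-degree vertices (need 0 or 2).
Neither Eulerian path nor Eulerian circuit exists.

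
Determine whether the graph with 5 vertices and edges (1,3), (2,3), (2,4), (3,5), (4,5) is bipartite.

Step 1: Attempt 2-coloring using BFS:
  Start at vertex 1, assign color 0
  Color vertex 3 with color 1 (neighbor of 1)
  Color vertex 2 with color 0 (neighbor of 3)
  Color vertex 5 with color 0 (neighbor of 3)
  Color vertex 4 with color 1 (neighbor of 2)

Step 2: 2-coloring succeeded. No conflicts found.
  Set A (color 0): {1, 2, 5}
  Set B (color 1): {3, 4}

The graph is bipartite with partition {1, 2, 5}, {3, 4}.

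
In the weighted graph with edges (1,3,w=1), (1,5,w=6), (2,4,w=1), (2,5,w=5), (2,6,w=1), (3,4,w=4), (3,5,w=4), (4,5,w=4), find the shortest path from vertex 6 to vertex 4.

Step 1: Build adjacency list with weights:
  1: 3(w=1), 5(w=6)
  2: 4(w=1), 5(w=5), 6(w=1)
  3: 1(w=1), 4(w=4), 5(w=4)
  4: 2(w=1), 3(w=4), 5(w=4)
  5: 1(w=6), 2(w=5), 3(w=4), 4(w=4)
  6: 2(w=1)

Step 2: Apply Dijkstra's algorithm from vertex 6:
  Visit vertex 6 (distance=0)
    Update dist[2] = 1
  Visit vertex 2 (distance=1)
    Update dist[4] = 2
    Update dist[5] = 6
  Visit vertex 4 (distance=2)
    Update dist[3] = 6

Step 3: Shortest path: 6 -> 2 -> 4
Total weight: 1 + 1 = 2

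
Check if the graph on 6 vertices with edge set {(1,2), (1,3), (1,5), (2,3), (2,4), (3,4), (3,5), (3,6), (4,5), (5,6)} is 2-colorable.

Step 1: Attempt 2-coloring using BFS:
  Start at vertex 1, assign color 0
  Color vertex 2 with color 1 (neighbor of 1)
  Color vertex 3 with color 1 (neighbor of 1)
  Color vertex 5 with color 1 (neighbor of 1)

Step 2: Conflict found! Vertices 2 and 3 are adjacent but have the same color.
This means the graph contains an odd cycle.

The graph is NOT bipartite.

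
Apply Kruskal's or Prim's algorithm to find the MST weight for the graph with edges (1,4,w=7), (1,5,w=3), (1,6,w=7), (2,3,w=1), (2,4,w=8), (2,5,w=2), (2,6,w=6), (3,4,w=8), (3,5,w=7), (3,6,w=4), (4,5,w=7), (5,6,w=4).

Apply Kruskal's algorithm (sort edges by weight, add if no cycle):

Sorted edges by weight:
  (2,3) w=1
  (2,5) w=2
  (1,5) w=3
  (3,6) w=4
  (5,6) w=4
  (2,6) w=6
  (1,4) w=7
  (1,6) w=7
  (3,5) w=7
  (4,5) w=7
  (2,4) w=8
  (3,4) w=8

Add edge (2,3) w=1 -- no cycle. Running total: 1
Add edge (2,5) w=2 -- no cycle. Running total: 3
Add edge (1,5) w=3 -- no cycle. Running total: 6
Add edge (3,6) w=4 -- no cycle. Running total: 10
Skip edge (5,6) w=4 -- would create cycle
Skip edge (2,6) w=6 -- would create cycle
Add edge (1,4) w=7 -- no cycle. Running total: 17

MST edges: (2,3,w=1), (2,5,w=2), (1,5,w=3), (3,6,w=4), (1,4,w=7)
Total MST weight: 1 + 2 + 3 + 4 + 7 = 17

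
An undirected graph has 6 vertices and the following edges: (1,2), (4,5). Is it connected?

Step 1: Build adjacency list from edges:
  1: 2
  2: 1
  3: (none)
  4: 5
  5: 4
  6: (none)

Step 2: Run BFS/DFS from vertex 1:
  Visited: {1, 2}
  Reached 2 of 6 vertices

Step 3: Only 2 of 6 vertices reached. Graph is disconnected.
Connected components: {1, 2}, {3}, {4, 5}, {6}
Answer: No, the graph is not connected (4 components).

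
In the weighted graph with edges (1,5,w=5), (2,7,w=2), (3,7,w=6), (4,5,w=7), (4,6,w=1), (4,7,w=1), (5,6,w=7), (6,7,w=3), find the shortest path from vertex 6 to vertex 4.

Step 1: Build adjacency list with weights:
  1: 5(w=5)
  2: 7(w=2)
  3: 7(w=6)
  4: 5(w=7), 6(w=1), 7(w=1)
  5: 1(w=5), 4(w=7), 6(w=7)
  6: 4(w=1), 5(w=7), 7(w=3)
  7: 2(w=2), 3(w=6), 4(w=1), 6(w=3)

Step 2: Apply Dijkstra's algorithm from vertex 6:
  Visit vertex 6 (distance=0)
    Update dist[4] = 1
    Update dist[5] = 7
    Update dist[7] = 3
  Visit vertex 4 (distance=1)
    Update dist[7] = 2

Step 3: Shortest path: 6 -> 4
Total weight: 1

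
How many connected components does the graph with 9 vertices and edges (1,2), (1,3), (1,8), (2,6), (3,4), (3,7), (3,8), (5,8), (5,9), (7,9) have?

Step 1: Build adjacency list from edges:
  1: 2, 3, 8
  2: 1, 6
  3: 1, 4, 7, 8
  4: 3
  5: 8, 9
  6: 2
  7: 3, 9
  8: 1, 3, 5
  9: 5, 7

Step 2: Run BFS/DFS from vertex 1:
  Visited: {1, 2, 3, 8, 6, 4, 7, 5, 9}
  Reached 9 of 9 vertices

Step 3: All 9 vertices reached from vertex 1, so the graph is connected.
Number of connected components: 1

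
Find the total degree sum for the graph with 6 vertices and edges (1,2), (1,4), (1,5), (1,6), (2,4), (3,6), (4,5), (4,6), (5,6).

Step 1: Count edges incident to each vertex:
  deg(1) = 4 (neighbors: 2, 4, 5, 6)
  deg(2) = 2 (neighbors: 1, 4)
  deg(3) = 1 (neighbors: 6)
  deg(4) = 4 (neighbors: 1, 2, 5, 6)
  deg(5) = 3 (neighbors: 1, 4, 6)
  deg(6) = 4 (neighbors: 1, 3, 4, 5)

Step 2: Sum all degrees:
  4 + 2 + 1 + 4 + 3 + 4 = 18

Verification: sum of degrees = 2 * |E| = 2 * 9 = 18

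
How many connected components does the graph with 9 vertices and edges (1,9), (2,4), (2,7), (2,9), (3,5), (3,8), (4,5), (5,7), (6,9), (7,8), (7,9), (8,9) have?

Step 1: Build adjacency list from edges:
  1: 9
  2: 4, 7, 9
  3: 5, 8
  4: 2, 5
  5: 3, 4, 7
  6: 9
  7: 2, 5, 8, 9
  8: 3, 7, 9
  9: 1, 2, 6, 7, 8

Step 2: Run BFS/DFS from vertex 1:
  Visited: {1, 9, 2, 6, 7, 8, 4, 5, 3}
  Reached 9 of 9 vertices

Step 3: All 9 vertices reached from vertex 1, so the graph is connected.
Number of connected components: 1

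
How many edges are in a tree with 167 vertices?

A tree on n vertices always has exactly n - 1 edges.
For n = 167: edges = 167 - 1 = 166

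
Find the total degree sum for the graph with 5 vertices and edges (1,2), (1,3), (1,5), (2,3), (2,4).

Step 1: Count edges incident to each vertex:
  deg(1) = 3 (neighbors: 2, 3, 5)
  deg(2) = 3 (neighbors: 1, 3, 4)
  deg(3) = 2 (neighbors: 1, 2)
  deg(4) = 1 (neighbors: 2)
  deg(5) = 1 (neighbors: 1)

Step 2: Sum all degrees:
  3 + 3 + 2 + 1 + 1 = 10

Verification: sum of degrees = 2 * |E| = 2 * 5 = 10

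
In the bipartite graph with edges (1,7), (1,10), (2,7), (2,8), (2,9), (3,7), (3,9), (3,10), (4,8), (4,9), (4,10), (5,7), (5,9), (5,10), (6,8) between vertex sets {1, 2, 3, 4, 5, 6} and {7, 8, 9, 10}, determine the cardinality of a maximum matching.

Step 1: List the neighbors of each left vertex:
  1: 7, 10
  2: 7, 8, 9
  3: 7, 9, 10
  4: 8, 9, 10
  5: 7, 9, 10
  6: 8

Step 2: Greedily match left vertices, then look for augmenting paths:
  Match 1 -- 7
  Match 2 -- 8
  Match 3 -- 9
  Match 4 -- 10
  No augmenting path remains.

Step 3: Verify this is maximum:
  Matching size 4 = min(|L|, |R|) = min(6, 4), which is an upper bound, so this matching is maximum.

Maximum matching: {(1,7), (2,8), (3,9), (4,10)}
Size: 4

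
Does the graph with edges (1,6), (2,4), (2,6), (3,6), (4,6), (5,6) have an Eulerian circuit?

Step 1: Find the degree of each vertex:
  deg(1) = 1
  deg(2) = 2
  deg(3) = 1
  deg(4) = 2
  deg(5) = 1
  deg(6) = 5

Step 2: Count vertices with odd degree:
  Odd-degree vertices: 1, 3, 5, 6 (4 total)

Step 3: Apply Euler's theorem:
  - Eulerian circuit exists iff graph is connected and all vertices have even degree
  - Eulerian path exists iff graph is connected and has 0 or 2 odd-degree vertices

Graph has 4 odd-degree vertices (need 0 or 2).
Neither Eulerian path nor Eulerian circuit exists.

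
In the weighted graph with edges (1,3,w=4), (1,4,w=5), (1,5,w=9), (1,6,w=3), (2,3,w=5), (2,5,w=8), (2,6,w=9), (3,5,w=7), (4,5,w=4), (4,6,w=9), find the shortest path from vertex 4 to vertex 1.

Step 1: Build adjacency list with weights:
  1: 3(w=4), 4(w=5), 5(w=9), 6(w=3)
  2: 3(w=5), 5(w=8), 6(w=9)
  3: 1(w=4), 2(w=5), 5(w=7)
  4: 1(w=5), 5(w=4), 6(w=9)
  5: 1(w=9), 2(w=8), 3(w=7), 4(w=4)
  6: 1(w=3), 2(w=9), 4(w=9)

Step 2: Apply Dijkstra's algorithm from vertex 4:
  Visit vertex 4 (distance=0)
    Update dist[1] = 5
    Update dist[5] = 4
    Update dist[6] = 9
  Visit vertex 5 (distance=4)
    Update dist[2] = 12
    Update dist[3] = 11
  Visit vertex 1 (distance=5)
    Update dist[3] = 9
    Update dist[6] = 8

Step 3: Shortest path: 4 -> 1
Total weight: 5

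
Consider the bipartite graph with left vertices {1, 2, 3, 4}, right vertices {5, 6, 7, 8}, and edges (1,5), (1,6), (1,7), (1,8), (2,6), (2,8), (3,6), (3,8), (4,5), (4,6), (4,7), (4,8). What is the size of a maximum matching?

Step 1: List the neighbors of each left vertex:
  1: 5, 6, 7, 8
  2: 6, 8
  3: 6, 8
  4: 5, 6, 7, 8

Step 2: Greedily match left vertices, then look for augmenting paths:
  Match 1 -- 5
  Match 2 -- 6
  Match 3 -- 8
  Match 4 -- 7
  No augmenting path remains.

Step 3: Verify this is maximum:
  Matching size 4 = min(|L|, |R|) = min(4, 4), which is an upper bound, so this matching is maximum.

Maximum matching: {(1,5), (2,6), (3,8), (4,7)}
Size: 4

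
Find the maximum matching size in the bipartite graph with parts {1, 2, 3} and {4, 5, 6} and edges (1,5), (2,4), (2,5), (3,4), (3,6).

Step 1: List the neighbors of each left vertex:
  1: 5
  2: 4, 5
  3: 4, 6

Step 2: Greedily match left vertices, then look for augmenting paths:
  Match 1 -- 5
  Match 2 -- 4
  Match 3 -- 6
  No augmenting path remains.

Step 3: Verify this is maximum:
  Matching size 3 = min(|L|, |R|) = min(3, 3), which is an upper bound, so this matching is maximum.

Maximum matching: {(1,5), (2,4), (3,6)}
Size: 3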